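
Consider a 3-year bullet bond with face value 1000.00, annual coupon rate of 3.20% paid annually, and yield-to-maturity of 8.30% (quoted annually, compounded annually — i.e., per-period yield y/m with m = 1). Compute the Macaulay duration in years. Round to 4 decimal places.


Answer: Macaulay duration = 2.9006 years

Derivation:
Coupon per period c = face * coupon_rate / m = 32.000000
Periods per year m = 1; per-period yield y/m = 0.083000
Number of cashflows N = 3
Cashflows (t years, CF_t, discount factor 1/(1+y/m)^(m*t), PV):
  t = 1.0000: CF_t = 32.000000, DF = 0.923361, PV = 29.547553
  t = 2.0000: CF_t = 32.000000, DF = 0.852596, PV = 27.283059
  t = 3.0000: CF_t = 1032.000000, DF = 0.787254, PV = 812.445668
Price P = sum_t PV_t = 869.276280
Macaulay numerator sum_t t * PV_t:
  t * PV_t at t = 1.0000: 29.547553
  t * PV_t at t = 2.0000: 54.566118
  t * PV_t at t = 3.0000: 2437.337004
Macaulay duration D = (sum_t t * PV_t) / P = 2521.450676 / 869.276280 = 2.900632


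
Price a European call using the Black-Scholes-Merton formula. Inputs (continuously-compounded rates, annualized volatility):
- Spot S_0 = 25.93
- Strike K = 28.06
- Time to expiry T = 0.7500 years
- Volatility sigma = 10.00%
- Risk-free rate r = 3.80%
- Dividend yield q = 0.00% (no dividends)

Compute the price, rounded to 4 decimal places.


Answer: Price = 0.3994

Derivation:
d1 = (ln(S/K) + (r - q + 0.5*sigma^2) * T) / (sigma * sqrt(T)) = -0.53918136
d2 = d1 - sigma * sqrt(T) = -0.62578390
exp(-rT) = 0.97190229; exp(-qT) = 1.00000000
C = S_0 * exp(-qT) * N(d1) - K * exp(-rT) * N(d2)
N(d1) = 0.29488086; N(d2) = 0.26572835
C = 25.9300 * 1.00000000 * 0.29488086 - 28.0600 * 0.97190229 * 0.26572835 = 0.3994


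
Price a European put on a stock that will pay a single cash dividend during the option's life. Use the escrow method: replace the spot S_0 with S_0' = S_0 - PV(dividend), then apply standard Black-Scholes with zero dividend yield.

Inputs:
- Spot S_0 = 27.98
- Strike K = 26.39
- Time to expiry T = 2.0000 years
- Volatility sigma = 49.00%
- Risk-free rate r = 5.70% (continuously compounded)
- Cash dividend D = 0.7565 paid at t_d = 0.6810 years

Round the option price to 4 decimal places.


PV(D) = D * exp(-r * t_d) = 0.7565 * 0.96192673 = 0.72769757
S_0' = S_0 - PV(D) = 27.9800 - 0.72769757 = 27.25230243
d1 = (ln(S_0'/K) + (r + sigma^2/2)*T) / (sigma*sqrt(T)) = 0.55739187
d2 = d1 - sigma*sqrt(T) = -0.13557278
exp(-rT) = 0.89225796
N(-d1) = 0.28862986; N(-d2) = 0.55392049
P = K * exp(-rT) * N(-d2) - S_0' * N(-d1) = 26.3900 * 0.89225796 * 0.55392049 - 27.25230243 * 0.28862986 = 5.1772

Answer: Price = 5.1772


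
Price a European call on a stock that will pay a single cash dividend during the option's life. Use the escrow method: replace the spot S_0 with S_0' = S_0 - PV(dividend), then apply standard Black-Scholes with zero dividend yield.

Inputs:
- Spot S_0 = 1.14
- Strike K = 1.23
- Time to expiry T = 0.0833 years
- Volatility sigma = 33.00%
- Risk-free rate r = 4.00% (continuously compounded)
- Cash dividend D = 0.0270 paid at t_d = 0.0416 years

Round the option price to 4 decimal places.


PV(D) = D * exp(-r * t_d) = 0.0270 * 0.99833738 = 0.02695511
S_0' = S_0 - PV(D) = 1.1400 - 0.02695511 = 1.11304489
d1 = (ln(S_0'/K) + (r + sigma^2/2)*T) / (sigma*sqrt(T)) = -0.96643706
d2 = d1 - sigma*sqrt(T) = -1.06168080
exp(-rT) = 0.99667354
N(d1) = 0.16691276; N(d2) = 0.14419031
C = S_0' * N(d1) - K * exp(-rT) * N(d2) = 1.11304489 * 0.16691276 - 1.2300 * 0.99667354 * 0.14419031 = 0.0090

Answer: Price = 0.0090


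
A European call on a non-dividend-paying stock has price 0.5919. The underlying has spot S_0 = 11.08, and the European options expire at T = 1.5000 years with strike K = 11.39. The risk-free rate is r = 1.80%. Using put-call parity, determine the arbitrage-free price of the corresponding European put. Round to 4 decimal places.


Answer: Put price = 0.5985

Derivation:
Put-call parity: C - P = S_0 * exp(-qT) - K * exp(-rT).
S_0 * exp(-qT) = 11.0800 * 1.00000000 = 11.08000000
K * exp(-rT) = 11.3900 * 0.97336124 = 11.08658454
P = C - S*exp(-qT) + K*exp(-rT)
P = 0.5919 - 11.08000000 + 11.08658454 = 0.5985


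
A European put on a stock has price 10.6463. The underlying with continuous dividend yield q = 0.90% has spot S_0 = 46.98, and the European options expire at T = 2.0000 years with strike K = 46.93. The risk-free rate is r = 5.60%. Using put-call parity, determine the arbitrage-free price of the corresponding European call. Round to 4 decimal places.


Answer: Call price = 14.8307

Derivation:
Put-call parity: C - P = S_0 * exp(-qT) - K * exp(-rT).
S_0 * exp(-qT) = 46.9800 * 0.98216103 = 46.14192530
K * exp(-rT) = 46.9300 * 0.89404426 = 41.95749700
C = P + S*exp(-qT) - K*exp(-rT)
C = 10.6463 + 46.14192530 - 41.95749700 = 14.8307


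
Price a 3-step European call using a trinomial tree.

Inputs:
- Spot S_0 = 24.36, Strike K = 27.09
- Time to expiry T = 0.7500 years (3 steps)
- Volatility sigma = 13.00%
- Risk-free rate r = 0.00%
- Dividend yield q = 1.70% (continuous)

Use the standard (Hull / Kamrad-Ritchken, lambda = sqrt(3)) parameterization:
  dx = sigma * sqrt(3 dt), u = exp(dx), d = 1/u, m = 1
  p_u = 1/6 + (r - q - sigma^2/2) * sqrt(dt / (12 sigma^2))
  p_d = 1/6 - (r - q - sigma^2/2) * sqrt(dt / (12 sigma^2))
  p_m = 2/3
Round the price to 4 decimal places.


Answer: Price = V(0,0) = 0.1837

Derivation:
dt = T/N = 0.250000; dx = sigma*sqrt(3*dt) = 0.112583
u = exp(dx) = 1.119165; d = 1/u = 0.893523
p_u = 0.138410, p_m = 0.666667, p_d = 0.194924
Discount per step: exp(-r*dt) = 1.000000
Stock lattice S(k, j) with j the centered position index:
  k=0: S(0,+0) = 24.3600
  k=1: S(1,-1) = 21.7662; S(1,+0) = 24.3600; S(1,+1) = 27.2629
  k=2: S(2,-2) = 19.4486; S(2,-1) = 21.7662; S(2,+0) = 24.3600; S(2,+1) = 27.2629; S(2,+2) = 30.5117
  k=3: S(3,-3) = 17.3778; S(3,-2) = 19.4486; S(3,-1) = 21.7662; S(3,+0) = 24.3600; S(3,+1) = 27.2629; S(3,+2) = 30.5117; S(3,+3) = 34.1476
Terminal payoffs V(N, j) = max(S_T - K, 0):
  V(3,-3) = 0.000000; V(3,-2) = 0.000000; V(3,-1) = 0.000000; V(3,+0) = 0.000000; V(3,+1) = 0.172871; V(3,+2) = 3.421664; V(3,+3) = 7.057602
Backward induction: V(k, j) = exp(-r*dt) * [p_u * V(k+1, j+1) + p_m * V(k+1, j) + p_d * V(k+1, j-1)]
  V(2,-2) = exp(-r*dt) * [p_u*0.000000 + p_m*0.000000 + p_d*0.000000] = 0.000000
  V(2,-1) = exp(-r*dt) * [p_u*0.000000 + p_m*0.000000 + p_d*0.000000] = 0.000000
  V(2,+0) = exp(-r*dt) * [p_u*0.172871 + p_m*0.000000 + p_d*0.000000] = 0.023927
  V(2,+1) = exp(-r*dt) * [p_u*3.421664 + p_m*0.172871 + p_d*0.000000] = 0.588839
  V(2,+2) = exp(-r*dt) * [p_u*7.057602 + p_m*3.421664 + p_d*0.172871] = 3.291648
  V(1,-1) = exp(-r*dt) * [p_u*0.023927 + p_m*0.000000 + p_d*0.000000] = 0.003312
  V(1,+0) = exp(-r*dt) * [p_u*0.588839 + p_m*0.023927 + p_d*0.000000] = 0.097453
  V(1,+1) = exp(-r*dt) * [p_u*3.291648 + p_m*0.588839 + p_d*0.023927] = 0.852820
  V(0,+0) = exp(-r*dt) * [p_u*0.852820 + p_m*0.097453 + p_d*0.003312] = 0.183653


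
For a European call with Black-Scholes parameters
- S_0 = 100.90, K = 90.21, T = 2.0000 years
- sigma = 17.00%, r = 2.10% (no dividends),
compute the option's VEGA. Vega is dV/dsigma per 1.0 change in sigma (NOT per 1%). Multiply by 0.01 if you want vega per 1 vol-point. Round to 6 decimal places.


d1 = 0.7607206226; d2 = 0.5203043170
phi(d1) = 0.2987086886; exp(-qT) = 1.0000000000; exp(-rT) = 0.9588697806
Vega = S * exp(-qT) * phi(d1) * sqrt(T) = 100.9000 * 1.0000000000 * 0.2987086886 * 1.4142135624 = 42.623982

Answer: Vega = 42.623982


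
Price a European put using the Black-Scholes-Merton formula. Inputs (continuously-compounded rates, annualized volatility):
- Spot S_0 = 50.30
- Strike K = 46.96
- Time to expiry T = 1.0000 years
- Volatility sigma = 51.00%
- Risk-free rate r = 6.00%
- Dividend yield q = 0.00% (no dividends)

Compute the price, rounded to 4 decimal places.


d1 = (ln(S/K) + (r - q + 0.5*sigma^2) * T) / (sigma * sqrt(T)) = 0.50737040
d2 = d1 - sigma * sqrt(T) = -0.00262960
exp(-rT) = 0.94176453; exp(-qT) = 1.00000000
P = K * exp(-rT) * N(-d2) - S_0 * exp(-qT) * N(-d1)
N(-d1) = 0.30594748; N(-d2) = 0.50104906
P = 46.9600 * 0.94176453 * 0.50104906 - 50.3000 * 1.00000000 * 0.30594748 = 6.7699

Answer: Price = 6.7699


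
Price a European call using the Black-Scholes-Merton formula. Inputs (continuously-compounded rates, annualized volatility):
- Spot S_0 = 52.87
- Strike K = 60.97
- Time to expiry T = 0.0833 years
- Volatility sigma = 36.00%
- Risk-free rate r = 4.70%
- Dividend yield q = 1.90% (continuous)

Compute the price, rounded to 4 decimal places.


d1 = (ln(S/K) + (r - q + 0.5*sigma^2) * T) / (sigma * sqrt(T)) = -1.29752353
d2 = d1 - sigma * sqrt(T) = -1.40142579
exp(-rT) = 0.99609255; exp(-qT) = 0.99841855
C = S_0 * exp(-qT) * N(d1) - K * exp(-rT) * N(d2)
N(d1) = 0.09722556; N(d2) = 0.08054339
C = 52.8700 * 0.99841855 * 0.09722556 - 60.9700 * 0.99609255 * 0.08054339 = 0.2406

Answer: Price = 0.2406


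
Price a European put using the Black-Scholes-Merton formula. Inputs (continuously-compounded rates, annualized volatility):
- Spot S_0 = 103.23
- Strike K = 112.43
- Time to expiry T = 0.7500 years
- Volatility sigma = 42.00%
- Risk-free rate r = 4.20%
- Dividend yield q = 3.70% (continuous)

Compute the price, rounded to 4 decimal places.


Answer: Price = 19.7495

Derivation:
d1 = (ln(S/K) + (r - q + 0.5*sigma^2) * T) / (sigma * sqrt(T)) = -0.04253504
d2 = d1 - sigma * sqrt(T) = -0.40626571
exp(-rT) = 0.96899096; exp(-qT) = 0.97263149
P = K * exp(-rT) * N(-d2) - S_0 * exp(-qT) * N(-d1)
N(-d1) = 0.51696391; N(-d2) = 0.65772631
P = 112.4300 * 0.96899096 * 0.65772631 - 103.2300 * 0.97263149 * 0.51696391 = 19.7495


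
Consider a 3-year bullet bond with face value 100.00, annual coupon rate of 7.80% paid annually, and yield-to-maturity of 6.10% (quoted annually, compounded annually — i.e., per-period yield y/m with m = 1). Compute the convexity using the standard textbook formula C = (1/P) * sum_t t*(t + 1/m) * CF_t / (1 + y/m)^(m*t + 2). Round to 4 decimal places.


Answer: Convexity = 9.6818

Derivation:
Coupon per period c = face * coupon_rate / m = 7.800000
Periods per year m = 1; per-period yield y/m = 0.061000
Number of cashflows N = 3
Cashflows (t years, CF_t, discount factor 1/(1+y/m)^(m*t), PV):
  t = 1.0000: CF_t = 7.800000, DF = 0.942507, PV = 7.351555
  t = 2.0000: CF_t = 7.800000, DF = 0.888320, PV = 6.928893
  t = 3.0000: CF_t = 107.800000, DF = 0.837247, PV = 90.255278
Price P = sum_t PV_t = 104.535726
Convexity numerator sum_t t*(t + 1/m) * CF_t / (1+y/m)^(m*t + 2):
  t = 1.0000: term = 13.061061
  t = 2.0000: term = 36.930426
  t = 3.0000: term = 962.106364
Convexity = (1/P) * sum = 1012.097851 / 104.535726 = 9.681837


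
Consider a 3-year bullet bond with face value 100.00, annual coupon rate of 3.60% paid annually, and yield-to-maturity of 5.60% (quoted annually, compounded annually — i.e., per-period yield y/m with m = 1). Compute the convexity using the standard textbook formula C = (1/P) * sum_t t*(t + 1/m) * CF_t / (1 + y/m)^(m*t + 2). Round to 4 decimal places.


Coupon per period c = face * coupon_rate / m = 3.600000
Periods per year m = 1; per-period yield y/m = 0.056000
Number of cashflows N = 3
Cashflows (t years, CF_t, discount factor 1/(1+y/m)^(m*t), PV):
  t = 1.0000: CF_t = 3.600000, DF = 0.946970, PV = 3.409091
  t = 2.0000: CF_t = 3.600000, DF = 0.896752, PV = 3.228306
  t = 3.0000: CF_t = 103.600000, DF = 0.849197, PV = 87.976768
Price P = sum_t PV_t = 94.614164
Convexity numerator sum_t t*(t + 1/m) * CF_t / (1+y/m)^(m*t + 2):
  t = 1.0000: term = 6.114216
  t = 2.0000: term = 17.369930
  t = 3.0000: term = 946.719692
Convexity = (1/P) * sum = 970.203838 / 94.614164 = 10.254319

Answer: Convexity = 10.2543


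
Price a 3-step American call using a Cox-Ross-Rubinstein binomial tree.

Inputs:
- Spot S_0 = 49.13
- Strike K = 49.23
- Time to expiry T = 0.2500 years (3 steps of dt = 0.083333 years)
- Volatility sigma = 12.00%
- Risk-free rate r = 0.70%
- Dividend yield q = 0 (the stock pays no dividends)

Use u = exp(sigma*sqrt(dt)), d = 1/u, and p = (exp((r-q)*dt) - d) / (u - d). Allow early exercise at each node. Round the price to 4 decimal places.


dt = T/N = 0.083333
u = exp(sigma*sqrt(dt)) = 1.035248; d = 1/u = 0.965952
p = (exp((r-q)*dt) - d) / (u - d) = 0.499761
Discount per step: exp(-r*dt) = 0.999417
Stock lattice S(k, i) with i counting down-moves:
  k=0: S(0,0) = 49.1300
  k=1: S(1,0) = 50.8617; S(1,1) = 47.4572
  k=2: S(2,0) = 52.6545; S(2,1) = 49.1300; S(2,2) = 45.8414
  k=3: S(3,0) = 54.5105; S(3,1) = 50.8617; S(3,2) = 47.4572; S(3,3) = 44.2806
Terminal payoffs V(N, i) = max(S_T - K, 0):
  V(3,0) = 5.280476; V(3,1) = 1.631734; V(3,2) = 0.000000; V(3,3) = 0.000000
Backward induction: V(k, i) = exp(-r*dt) * [p * V(k+1, i) + (1-p) * V(k+1, i+1)]; then take max(V_cont, immediate exercise) for American.
  V(2,0) = exp(-r*dt) * [p*5.280476 + (1-p)*1.631734] = 3.453218; exercise = 3.424509; V(2,0) = max -> 3.453218
  V(2,1) = exp(-r*dt) * [p*1.631734 + (1-p)*0.000000] = 0.815002; exercise = 0.000000; V(2,1) = max -> 0.815002
  V(2,2) = exp(-r*dt) * [p*0.000000 + (1-p)*0.000000] = 0.000000; exercise = 0.000000; V(2,2) = max -> 0.000000
  V(1,0) = exp(-r*dt) * [p*3.453218 + (1-p)*0.815002] = 2.132236; exercise = 1.631734; V(1,0) = max -> 2.132236
  V(1,1) = exp(-r*dt) * [p*0.815002 + (1-p)*0.000000] = 0.407069; exercise = 0.000000; V(1,1) = max -> 0.407069
  V(0,0) = exp(-r*dt) * [p*2.132236 + (1-p)*0.407069] = 1.268500; exercise = 0.000000; V(0,0) = max -> 1.268500

Answer: Price = V(0,0) = 1.2685


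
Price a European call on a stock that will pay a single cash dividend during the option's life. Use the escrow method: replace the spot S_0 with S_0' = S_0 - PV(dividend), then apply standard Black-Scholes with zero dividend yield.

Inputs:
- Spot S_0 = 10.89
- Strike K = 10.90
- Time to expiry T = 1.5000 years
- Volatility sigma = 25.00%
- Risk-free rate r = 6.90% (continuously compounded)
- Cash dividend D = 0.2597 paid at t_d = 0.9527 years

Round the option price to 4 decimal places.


PV(D) = D * exp(-r * t_d) = 0.2597 * 0.93637775 = 0.24317730
S_0' = S_0 - PV(D) = 10.8900 - 0.24317730 = 10.64682270
d1 = (ln(S_0'/K) + (r + sigma^2/2)*T) / (sigma*sqrt(T)) = 0.41436783
d2 = d1 - sigma*sqrt(T) = 0.10818162
exp(-rT) = 0.90167602
N(d1) = 0.66069763; N(d2) = 0.54307419
C = S_0' * N(d1) - K * exp(-rT) * N(d2) = 10.64682270 * 0.66069763 - 10.9000 * 0.90167602 * 0.54307419 = 1.6969

Answer: Price = 1.6969


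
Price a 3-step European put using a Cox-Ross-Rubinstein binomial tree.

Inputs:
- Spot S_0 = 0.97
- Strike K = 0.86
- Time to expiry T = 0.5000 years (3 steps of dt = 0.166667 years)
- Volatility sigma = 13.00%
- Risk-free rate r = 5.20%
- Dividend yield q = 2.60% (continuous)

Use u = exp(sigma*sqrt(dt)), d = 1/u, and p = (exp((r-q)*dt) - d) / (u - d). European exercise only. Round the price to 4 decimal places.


Answer: Price = V(0,0) = 0.0034

Derivation:
dt = T/N = 0.166667
u = exp(sigma*sqrt(dt)) = 1.054506; d = 1/u = 0.948311
p = (exp((r-q)*dt) - d) / (u - d) = 0.527629
Discount per step: exp(-r*dt) = 0.991371
Stock lattice S(k, i) with i counting down-moves:
  k=0: S(0,0) = 0.9700
  k=1: S(1,0) = 1.0229; S(1,1) = 0.9199
  k=2: S(2,0) = 1.0786; S(2,1) = 0.9700; S(2,2) = 0.8723
  k=3: S(3,0) = 1.1374; S(3,1) = 1.0229; S(3,2) = 0.9199; S(3,3) = 0.8272
Terminal payoffs V(N, i) = max(K - S_T, 0):
  V(3,0) = 0.000000; V(3,1) = 0.000000; V(3,2) = 0.000000; V(3,3) = 0.032773
Backward induction: V(k, i) = exp(-r*dt) * [p * V(k+1, i) + (1-p) * V(k+1, i+1)].
  V(2,0) = exp(-r*dt) * [p*0.000000 + (1-p)*0.000000] = 0.000000
  V(2,1) = exp(-r*dt) * [p*0.000000 + (1-p)*0.000000] = 0.000000
  V(2,2) = exp(-r*dt) * [p*0.000000 + (1-p)*0.032773] = 0.015347
  V(1,0) = exp(-r*dt) * [p*0.000000 + (1-p)*0.000000] = 0.000000
  V(1,1) = exp(-r*dt) * [p*0.000000 + (1-p)*0.015347] = 0.007187
  V(0,0) = exp(-r*dt) * [p*0.000000 + (1-p)*0.007187] = 0.003366


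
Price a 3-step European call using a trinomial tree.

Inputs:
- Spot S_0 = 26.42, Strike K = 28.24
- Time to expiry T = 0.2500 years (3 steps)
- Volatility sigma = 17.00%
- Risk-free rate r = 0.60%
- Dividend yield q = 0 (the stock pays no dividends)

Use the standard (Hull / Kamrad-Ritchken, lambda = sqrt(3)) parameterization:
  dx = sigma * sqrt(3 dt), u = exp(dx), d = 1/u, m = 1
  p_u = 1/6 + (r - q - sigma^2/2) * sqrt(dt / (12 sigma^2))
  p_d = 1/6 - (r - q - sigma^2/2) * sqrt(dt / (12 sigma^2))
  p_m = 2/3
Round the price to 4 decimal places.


dt = T/N = 0.083333; dx = sigma*sqrt(3*dt) = 0.085000
u = exp(dx) = 1.088717; d = 1/u = 0.918512
p_u = 0.162525, p_m = 0.666667, p_d = 0.170809
Discount per step: exp(-r*dt) = 0.999500
Stock lattice S(k, j) with j the centered position index:
  k=0: S(0,+0) = 26.4200
  k=1: S(1,-1) = 24.2671; S(1,+0) = 26.4200; S(1,+1) = 28.7639
  k=2: S(2,-2) = 22.2896; S(2,-1) = 24.2671; S(2,+0) = 26.4200; S(2,+1) = 28.7639; S(2,+2) = 31.3158
  k=3: S(3,-3) = 20.4733; S(3,-2) = 22.2896; S(3,-1) = 24.2671; S(3,+0) = 26.4200; S(3,+1) = 28.7639; S(3,+2) = 31.3158; S(3,+3) = 34.0940
Terminal payoffs V(N, j) = max(S_T - K, 0):
  V(3,-3) = 0.000000; V(3,-2) = 0.000000; V(3,-1) = 0.000000; V(3,+0) = 0.000000; V(3,+1) = 0.523905; V(3,+2) = 3.075754; V(3,+3) = 5.853996
Backward induction: V(k, j) = exp(-r*dt) * [p_u * V(k+1, j+1) + p_m * V(k+1, j) + p_d * V(k+1, j-1)]
  V(2,-2) = exp(-r*dt) * [p_u*0.000000 + p_m*0.000000 + p_d*0.000000] = 0.000000
  V(2,-1) = exp(-r*dt) * [p_u*0.000000 + p_m*0.000000 + p_d*0.000000] = 0.000000
  V(2,+0) = exp(-r*dt) * [p_u*0.523905 + p_m*0.000000 + p_d*0.000000] = 0.085105
  V(2,+1) = exp(-r*dt) * [p_u*3.075754 + p_m*0.523905 + p_d*0.000000] = 0.848731
  V(2,+2) = exp(-r*dt) * [p_u*5.853996 + p_m*3.075754 + p_d*0.523905] = 3.089863
  V(1,-1) = exp(-r*dt) * [p_u*0.085105 + p_m*0.000000 + p_d*0.000000] = 0.013825
  V(1,+0) = exp(-r*dt) * [p_u*0.848731 + p_m*0.085105 + p_d*0.000000] = 0.194579
  V(1,+1) = exp(-r*dt) * [p_u*3.089863 + p_m*0.848731 + p_d*0.085105] = 1.081995
  V(0,+0) = exp(-r*dt) * [p_u*1.081995 + p_m*0.194579 + p_d*0.013825] = 0.307777

Answer: Price = V(0,0) = 0.3078


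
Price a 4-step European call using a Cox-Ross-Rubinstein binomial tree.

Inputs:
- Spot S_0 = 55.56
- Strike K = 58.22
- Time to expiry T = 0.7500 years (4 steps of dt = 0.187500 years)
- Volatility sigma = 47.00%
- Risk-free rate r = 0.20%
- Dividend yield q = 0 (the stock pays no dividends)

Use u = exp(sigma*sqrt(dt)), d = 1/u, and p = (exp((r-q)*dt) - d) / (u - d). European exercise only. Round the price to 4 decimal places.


Answer: Price = V(0,0) = 7.8156

Derivation:
dt = T/N = 0.187500
u = exp(sigma*sqrt(dt)) = 1.225705; d = 1/u = 0.815857
p = (exp((r-q)*dt) - d) / (u - d) = 0.450211
Discount per step: exp(-r*dt) = 0.999625
Stock lattice S(k, i) with i counting down-moves:
  k=0: S(0,0) = 55.5600
  k=1: S(1,0) = 68.1002; S(1,1) = 45.3290
  k=2: S(2,0) = 83.4707; S(2,1) = 55.5600; S(2,2) = 36.9820
  k=3: S(3,0) = 102.3104; S(3,1) = 68.1002; S(3,2) = 45.3290; S(3,3) = 30.1720
  k=4: S(4,0) = 125.4024; S(4,1) = 83.4707; S(4,2) = 55.5600; S(4,3) = 36.9820; S(4,4) = 24.6161
Terminal payoffs V(N, i) = max(S_T - K, 0):
  V(4,0) = 67.182354; V(4,1) = 25.250682; V(4,2) = 0.000000; V(4,3) = 0.000000; V(4,4) = 0.000000
Backward induction: V(k, i) = exp(-r*dt) * [p * V(k+1, i) + (1-p) * V(k+1, i+1)].
  V(3,0) = exp(-r*dt) * [p*67.182354 + (1-p)*25.250682] = 44.112238
  V(3,1) = exp(-r*dt) * [p*25.250682 + (1-p)*0.000000] = 11.363874
  V(3,2) = exp(-r*dt) * [p*0.000000 + (1-p)*0.000000] = 0.000000
  V(3,3) = exp(-r*dt) * [p*0.000000 + (1-p)*0.000000] = 0.000000
  V(2,0) = exp(-r*dt) * [p*44.112238 + (1-p)*11.363874] = 26.097761
  V(2,1) = exp(-r*dt) * [p*11.363874 + (1-p)*0.000000] = 5.114223
  V(2,2) = exp(-r*dt) * [p*0.000000 + (1-p)*0.000000] = 0.000000
  V(1,0) = exp(-r*dt) * [p*26.097761 + (1-p)*5.114223] = 14.555784
  V(1,1) = exp(-r*dt) * [p*5.114223 + (1-p)*0.000000] = 2.301616
  V(0,0) = exp(-r*dt) * [p*14.555784 + (1-p)*2.301616] = 7.815647


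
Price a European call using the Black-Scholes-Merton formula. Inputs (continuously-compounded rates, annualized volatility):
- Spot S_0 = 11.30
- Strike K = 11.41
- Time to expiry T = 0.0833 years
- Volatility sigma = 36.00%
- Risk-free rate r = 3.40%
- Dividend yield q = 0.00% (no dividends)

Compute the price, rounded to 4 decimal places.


Answer: Price = 0.4320

Derivation:
d1 = (ln(S/K) + (r - q + 0.5*sigma^2) * T) / (sigma * sqrt(T)) = -0.01402663
d2 = d1 - sigma * sqrt(T) = -0.11792889
exp(-rT) = 0.99717181; exp(-qT) = 1.00000000
C = S_0 * exp(-qT) * N(d1) - K * exp(-rT) * N(d2)
N(d1) = 0.49440437; N(d2) = 0.45306200
C = 11.3000 * 1.00000000 * 0.49440437 - 11.4100 * 0.99717181 * 0.45306200 = 0.4320


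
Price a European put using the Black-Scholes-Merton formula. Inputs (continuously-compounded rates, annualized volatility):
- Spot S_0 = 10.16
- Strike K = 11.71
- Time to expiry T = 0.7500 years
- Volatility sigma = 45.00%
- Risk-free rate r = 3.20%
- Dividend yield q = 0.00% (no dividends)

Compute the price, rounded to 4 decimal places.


d1 = (ln(S/K) + (r - q + 0.5*sigma^2) * T) / (sigma * sqrt(T)) = -0.10789326
d2 = d1 - sigma * sqrt(T) = -0.49760469
exp(-rT) = 0.97628571; exp(-qT) = 1.00000000
P = K * exp(-rT) * N(-d2) - S_0 * exp(-qT) * N(-d1)
N(-d1) = 0.54295982; N(-d2) = 0.69061865
P = 11.7100 * 0.97628571 * 0.69061865 - 10.1600 * 1.00000000 * 0.54295982 = 2.3789

Answer: Price = 2.3789


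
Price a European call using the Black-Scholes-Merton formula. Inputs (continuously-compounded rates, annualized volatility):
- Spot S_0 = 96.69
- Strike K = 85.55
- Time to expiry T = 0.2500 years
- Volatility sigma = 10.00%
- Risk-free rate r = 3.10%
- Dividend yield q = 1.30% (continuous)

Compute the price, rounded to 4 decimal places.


Answer: Price = 11.4948

Derivation:
d1 = (ln(S/K) + (r - q + 0.5*sigma^2) * T) / (sigma * sqrt(T)) = 2.56317968
d2 = d1 - sigma * sqrt(T) = 2.51317968
exp(-rT) = 0.99227995; exp(-qT) = 0.99675528
C = S_0 * exp(-qT) * N(d1) - K * exp(-rT) * N(d2)
N(d1) = 0.99481408; N(d2) = 0.99401758
C = 96.6900 * 0.99675528 * 0.99481408 - 85.5500 * 0.99227995 * 0.99401758 = 11.4948


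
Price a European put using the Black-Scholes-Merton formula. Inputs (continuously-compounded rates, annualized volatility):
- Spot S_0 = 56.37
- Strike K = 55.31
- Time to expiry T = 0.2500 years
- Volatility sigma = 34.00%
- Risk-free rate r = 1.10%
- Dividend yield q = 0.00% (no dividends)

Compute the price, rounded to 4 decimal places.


Answer: Price = 3.2022

Derivation:
d1 = (ln(S/K) + (r - q + 0.5*sigma^2) * T) / (sigma * sqrt(T)) = 0.21284340
d2 = d1 - sigma * sqrt(T) = 0.04284340
exp(-rT) = 0.99725378; exp(-qT) = 1.00000000
P = K * exp(-rT) * N(-d2) - S_0 * exp(-qT) * N(-d1)
N(-d1) = 0.41572456; N(-d2) = 0.48291318
P = 55.3100 * 0.99725378 * 0.48291318 - 56.3700 * 1.00000000 * 0.41572456 = 3.2022


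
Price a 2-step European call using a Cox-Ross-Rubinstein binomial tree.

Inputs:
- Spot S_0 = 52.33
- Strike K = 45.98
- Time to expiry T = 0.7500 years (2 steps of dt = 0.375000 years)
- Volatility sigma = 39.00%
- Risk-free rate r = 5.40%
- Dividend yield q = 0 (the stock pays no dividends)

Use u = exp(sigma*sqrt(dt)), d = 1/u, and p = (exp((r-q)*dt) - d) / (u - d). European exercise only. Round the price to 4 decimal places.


Answer: Price = V(0,0) = 11.6461

Derivation:
dt = T/N = 0.375000
u = exp(sigma*sqrt(dt)) = 1.269757; d = 1/u = 0.787552
p = (exp((r-q)*dt) - d) / (u - d) = 0.482999
Discount per step: exp(-r*dt) = 0.979954
Stock lattice S(k, i) with i counting down-moves:
  k=0: S(0,0) = 52.3300
  k=1: S(1,0) = 66.4464; S(1,1) = 41.2126
  k=2: S(2,0) = 84.3707; S(2,1) = 52.3300; S(2,2) = 32.4571
Terminal payoffs V(N, i) = max(S_T - K, 0):
  V(2,0) = 38.390711; V(2,1) = 6.350000; V(2,2) = 0.000000
Backward induction: V(k, i) = exp(-r*dt) * [p * V(k+1, i) + (1-p) * V(k+1, i+1)].
  V(1,0) = exp(-r*dt) * [p*38.390711 + (1-p)*6.350000] = 21.388095
  V(1,1) = exp(-r*dt) * [p*6.350000 + (1-p)*0.000000] = 3.005558
  V(0,0) = exp(-r*dt) * [p*21.388095 + (1-p)*3.005558] = 11.646061


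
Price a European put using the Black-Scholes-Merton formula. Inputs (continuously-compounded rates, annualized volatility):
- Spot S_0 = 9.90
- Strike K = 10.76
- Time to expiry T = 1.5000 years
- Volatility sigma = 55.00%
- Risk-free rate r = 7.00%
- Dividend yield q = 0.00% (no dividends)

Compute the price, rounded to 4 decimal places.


d1 = (ln(S/K) + (r - q + 0.5*sigma^2) * T) / (sigma * sqrt(T)) = 0.36901816
d2 = d1 - sigma * sqrt(T) = -0.30459152
exp(-rT) = 0.90032452; exp(-qT) = 1.00000000
P = K * exp(-rT) * N(-d2) - S_0 * exp(-qT) * N(-d1)
N(-d1) = 0.35605710; N(-d2) = 0.61966136
P = 10.7600 * 0.90032452 * 0.61966136 - 9.9000 * 1.00000000 * 0.35605710 = 2.4780

Answer: Price = 2.4780


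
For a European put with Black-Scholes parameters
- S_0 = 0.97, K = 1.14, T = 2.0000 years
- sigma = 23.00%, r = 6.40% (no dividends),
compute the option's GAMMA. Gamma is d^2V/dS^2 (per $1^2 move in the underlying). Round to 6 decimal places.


Answer: Gamma = 1.262182

Derivation:
d1 = 0.0596814421; d2 = -0.2655876773
phi(d1) = 0.3982324215; exp(-qT) = 1.0000000000; exp(-rT) = 0.8798533791
Gamma = exp(-qT) * phi(d1) / (S * sigma * sqrt(T)) = 1.0000000000 * 0.3982324215 / (0.9700 * 0.2300 * 1.4142135624) = 1.262182


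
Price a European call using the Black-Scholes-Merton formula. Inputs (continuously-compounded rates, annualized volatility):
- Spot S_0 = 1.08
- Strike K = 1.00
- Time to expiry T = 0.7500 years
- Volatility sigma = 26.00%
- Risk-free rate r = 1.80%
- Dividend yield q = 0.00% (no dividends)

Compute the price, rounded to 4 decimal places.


Answer: Price = 0.1467

Derivation:
d1 = (ln(S/K) + (r - q + 0.5*sigma^2) * T) / (sigma * sqrt(T)) = 0.51433489
d2 = d1 - sigma * sqrt(T) = 0.28916829
exp(-rT) = 0.98659072; exp(-qT) = 1.00000000
C = S_0 * exp(-qT) * N(d1) - K * exp(-rT) * N(d2)
N(d1) = 0.69649106; N(d2) = 0.61377370
C = 1.0800 * 1.00000000 * 0.69649106 - 1.0000 * 0.98659072 * 0.61377370 = 0.1467


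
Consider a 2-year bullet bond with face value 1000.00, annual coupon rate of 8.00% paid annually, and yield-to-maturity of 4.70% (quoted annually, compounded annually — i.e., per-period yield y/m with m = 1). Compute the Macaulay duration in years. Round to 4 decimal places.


Coupon per period c = face * coupon_rate / m = 80.000000
Periods per year m = 1; per-period yield y/m = 0.047000
Number of cashflows N = 2
Cashflows (t years, CF_t, discount factor 1/(1+y/m)^(m*t), PV):
  t = 1.0000: CF_t = 80.000000, DF = 0.955110, PV = 76.408787
  t = 2.0000: CF_t = 1080.000000, DF = 0.912235, PV = 985.213586
Price P = sum_t PV_t = 1061.622373
Macaulay numerator sum_t t * PV_t:
  t * PV_t at t = 1.0000: 76.408787
  t * PV_t at t = 2.0000: 1970.427172
Macaulay duration D = (sum_t t * PV_t) / P = 2046.835959 / 1061.622373 = 1.928026

Answer: Macaulay duration = 1.9280 years


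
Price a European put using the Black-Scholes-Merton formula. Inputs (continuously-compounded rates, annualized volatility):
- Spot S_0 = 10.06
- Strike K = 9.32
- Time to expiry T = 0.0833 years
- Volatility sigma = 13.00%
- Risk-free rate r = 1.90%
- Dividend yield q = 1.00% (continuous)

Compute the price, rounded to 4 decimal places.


d1 = (ln(S/K) + (r - q + 0.5*sigma^2) * T) / (sigma * sqrt(T)) = 2.07509539
d2 = d1 - sigma * sqrt(T) = 2.03757513
exp(-rT) = 0.99841855; exp(-qT) = 0.99916735
P = K * exp(-rT) * N(-d2) - S_0 * exp(-qT) * N(-d1)
N(-d1) = 0.01898885; N(-d2) = 0.02079622
P = 9.3200 * 0.99841855 * 0.02079622 - 10.0600 * 0.99916735 * 0.01898885 = 0.0026

Answer: Price = 0.0026


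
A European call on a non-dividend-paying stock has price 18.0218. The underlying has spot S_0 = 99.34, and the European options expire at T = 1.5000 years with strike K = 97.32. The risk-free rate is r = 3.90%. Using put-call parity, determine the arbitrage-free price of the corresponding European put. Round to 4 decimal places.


Answer: Put price = 10.4719

Derivation:
Put-call parity: C - P = S_0 * exp(-qT) - K * exp(-rT).
S_0 * exp(-qT) = 99.3400 * 1.00000000 = 99.34000000
K * exp(-rT) = 97.3200 * 0.94317824 = 91.79010636
P = C - S*exp(-qT) + K*exp(-rT)
P = 18.0218 - 99.34000000 + 91.79010636 = 10.4719


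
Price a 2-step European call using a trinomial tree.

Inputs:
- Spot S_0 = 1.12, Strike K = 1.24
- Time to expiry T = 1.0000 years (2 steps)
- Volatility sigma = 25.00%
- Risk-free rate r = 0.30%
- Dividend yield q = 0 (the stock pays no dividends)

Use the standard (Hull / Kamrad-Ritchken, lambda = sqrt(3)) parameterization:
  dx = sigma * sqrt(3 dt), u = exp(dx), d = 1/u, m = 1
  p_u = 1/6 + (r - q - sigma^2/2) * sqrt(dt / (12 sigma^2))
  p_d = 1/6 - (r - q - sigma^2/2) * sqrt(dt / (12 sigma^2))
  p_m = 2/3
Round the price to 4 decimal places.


Answer: Price = V(0,0) = 0.0707

Derivation:
dt = T/N = 0.500000; dx = sigma*sqrt(3*dt) = 0.306186
u = exp(dx) = 1.358235; d = 1/u = 0.736250
p_u = 0.143601, p_m = 0.666667, p_d = 0.189733
Discount per step: exp(-r*dt) = 0.998501
Stock lattice S(k, j) with j the centered position index:
  k=0: S(0,+0) = 1.1200
  k=1: S(1,-1) = 0.8246; S(1,+0) = 1.1200; S(1,+1) = 1.5212
  k=2: S(2,-2) = 0.6071; S(2,-1) = 0.8246; S(2,+0) = 1.1200; S(2,+1) = 1.5212; S(2,+2) = 2.0662
Terminal payoffs V(N, j) = max(S_T - K, 0):
  V(2,-2) = 0.000000; V(2,-1) = 0.000000; V(2,+0) = 0.000000; V(2,+1) = 0.281223; V(2,+2) = 0.826179
Backward induction: V(k, j) = exp(-r*dt) * [p_u * V(k+1, j+1) + p_m * V(k+1, j) + p_d * V(k+1, j-1)]
  V(1,-1) = exp(-r*dt) * [p_u*0.000000 + p_m*0.000000 + p_d*0.000000] = 0.000000
  V(1,+0) = exp(-r*dt) * [p_u*0.281223 + p_m*0.000000 + p_d*0.000000] = 0.040323
  V(1,+1) = exp(-r*dt) * [p_u*0.826179 + p_m*0.281223 + p_d*0.000000] = 0.305663
  V(0,+0) = exp(-r*dt) * [p_u*0.305663 + p_m*0.040323 + p_d*0.000000] = 0.070670


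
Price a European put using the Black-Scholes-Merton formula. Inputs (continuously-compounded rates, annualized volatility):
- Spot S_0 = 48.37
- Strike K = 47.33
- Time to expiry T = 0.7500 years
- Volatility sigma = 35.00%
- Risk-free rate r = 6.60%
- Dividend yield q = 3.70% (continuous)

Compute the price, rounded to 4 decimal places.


Answer: Price = 4.6022

Derivation:
d1 = (ln(S/K) + (r - q + 0.5*sigma^2) * T) / (sigma * sqrt(T)) = 0.29501920
d2 = d1 - sigma * sqrt(T) = -0.00808969
exp(-rT) = 0.95170516; exp(-qT) = 0.97263149
P = K * exp(-rT) * N(-d2) - S_0 * exp(-qT) * N(-d1)
N(-d1) = 0.38398961; N(-d2) = 0.50322728
P = 47.3300 * 0.95170516 * 0.50322728 - 48.3700 * 0.97263149 * 0.38398961 = 4.6022


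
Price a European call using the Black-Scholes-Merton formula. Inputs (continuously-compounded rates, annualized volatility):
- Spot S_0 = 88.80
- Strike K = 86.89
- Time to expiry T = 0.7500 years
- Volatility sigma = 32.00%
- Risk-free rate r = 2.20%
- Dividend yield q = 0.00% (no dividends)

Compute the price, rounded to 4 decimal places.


Answer: Price = 11.3593

Derivation:
d1 = (ln(S/K) + (r - q + 0.5*sigma^2) * T) / (sigma * sqrt(T)) = 0.27656413
d2 = d1 - sigma * sqrt(T) = -0.00056400
exp(-rT) = 0.98363538; exp(-qT) = 1.00000000
C = S_0 * exp(-qT) * N(d1) - K * exp(-rT) * N(d2)
N(d1) = 0.60894259; N(d2) = 0.49977500
C = 88.8000 * 1.00000000 * 0.60894259 - 86.8900 * 0.98363538 * 0.49977500 = 11.3593


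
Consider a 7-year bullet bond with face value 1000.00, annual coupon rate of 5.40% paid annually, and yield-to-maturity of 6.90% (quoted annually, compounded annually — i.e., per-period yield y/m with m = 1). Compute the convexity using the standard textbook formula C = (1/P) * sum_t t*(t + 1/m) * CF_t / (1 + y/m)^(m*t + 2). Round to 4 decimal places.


Coupon per period c = face * coupon_rate / m = 54.000000
Periods per year m = 1; per-period yield y/m = 0.069000
Number of cashflows N = 7
Cashflows (t years, CF_t, discount factor 1/(1+y/m)^(m*t), PV):
  t = 1.0000: CF_t = 54.000000, DF = 0.935454, PV = 50.514500
  t = 2.0000: CF_t = 54.000000, DF = 0.875074, PV = 47.253975
  t = 3.0000: CF_t = 54.000000, DF = 0.818591, PV = 44.203906
  t = 4.0000: CF_t = 54.000000, DF = 0.765754, PV = 41.350707
  t = 5.0000: CF_t = 54.000000, DF = 0.716327, PV = 38.681672
  t = 6.0000: CF_t = 54.000000, DF = 0.670091, PV = 36.184913
  t = 7.0000: CF_t = 1054.000000, DF = 0.626839, PV = 660.688389
Price P = sum_t PV_t = 918.878061
Convexity numerator sum_t t*(t + 1/m) * CF_t / (1+y/m)^(m*t + 2):
  t = 1.0000: term = 88.407811
  t = 2.0000: term = 248.104242
  t = 3.0000: term = 464.180059
  t = 4.0000: term = 723.698253
  t = 5.0000: term = 1015.479307
  t = 6.0000: term = 1329.907418
  t = 7.0000: term = 32376.454721
Convexity = (1/P) * sum = 36246.231812 / 918.878061 = 39.446183

Answer: Convexity = 39.4462


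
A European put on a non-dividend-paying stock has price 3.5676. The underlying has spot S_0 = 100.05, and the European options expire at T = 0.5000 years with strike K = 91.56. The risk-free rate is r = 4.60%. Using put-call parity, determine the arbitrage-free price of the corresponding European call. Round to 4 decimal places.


Answer: Call price = 14.1394

Derivation:
Put-call parity: C - P = S_0 * exp(-qT) - K * exp(-rT).
S_0 * exp(-qT) = 100.0500 * 1.00000000 = 100.05000000
K * exp(-rT) = 91.5600 * 0.97726248 = 89.47815301
C = P + S*exp(-qT) - K*exp(-rT)
C = 3.5676 + 100.05000000 - 89.47815301 = 14.1394


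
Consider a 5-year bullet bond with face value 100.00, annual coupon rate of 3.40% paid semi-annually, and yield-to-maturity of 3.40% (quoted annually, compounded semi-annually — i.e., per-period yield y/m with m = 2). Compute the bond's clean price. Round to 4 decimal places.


Coupon per period c = face * coupon_rate / m = 1.700000
Periods per year m = 2; per-period yield y/m = 0.017000
Number of cashflows N = 10
Cashflows (t years, CF_t, discount factor 1/(1+y/m)^(m*t), PV):
  t = 0.5000: CF_t = 1.700000, DF = 0.983284, PV = 1.671583
  t = 1.0000: CF_t = 1.700000, DF = 0.966848, PV = 1.643641
  t = 1.5000: CF_t = 1.700000, DF = 0.950686, PV = 1.616166
  t = 2.0000: CF_t = 1.700000, DF = 0.934795, PV = 1.589151
  t = 2.5000: CF_t = 1.700000, DF = 0.919169, PV = 1.562587
  t = 3.0000: CF_t = 1.700000, DF = 0.903804, PV = 1.536467
  t = 3.5000: CF_t = 1.700000, DF = 0.888696, PV = 1.510784
  t = 4.0000: CF_t = 1.700000, DF = 0.873841, PV = 1.485530
  t = 4.5000: CF_t = 1.700000, DF = 0.859234, PV = 1.460698
  t = 5.0000: CF_t = 101.700000, DF = 0.844871, PV = 85.923394
Price P = sum_t PV_t = 100.000000

Answer: Price = 100.0000


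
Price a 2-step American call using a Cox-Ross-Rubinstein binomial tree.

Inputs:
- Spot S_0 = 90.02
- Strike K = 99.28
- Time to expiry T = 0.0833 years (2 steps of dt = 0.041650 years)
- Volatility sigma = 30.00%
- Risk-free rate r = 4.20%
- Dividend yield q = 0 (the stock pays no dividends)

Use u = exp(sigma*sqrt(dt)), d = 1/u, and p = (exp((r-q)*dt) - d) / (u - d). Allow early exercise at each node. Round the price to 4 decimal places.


Answer: Price = V(0,0) = 0.6119

Derivation:
dt = T/N = 0.041650
u = exp(sigma*sqrt(dt)) = 1.063138; d = 1/u = 0.940612
p = (exp((r-q)*dt) - d) / (u - d) = 0.498988
Discount per step: exp(-r*dt) = 0.998252
Stock lattice S(k, i) with i counting down-moves:
  k=0: S(0,0) = 90.0200
  k=1: S(1,0) = 95.7037; S(1,1) = 84.6739
  k=2: S(2,0) = 101.7462; S(2,1) = 90.0200; S(2,2) = 79.6452
Terminal payoffs V(N, i) = max(S_T - K, 0):
  V(2,0) = 2.466239; V(2,1) = 0.000000; V(2,2) = 0.000000
Backward induction: V(k, i) = exp(-r*dt) * [p * V(k+1, i) + (1-p) * V(k+1, i+1)]; then take max(V_cont, immediate exercise) for American.
  V(1,0) = exp(-r*dt) * [p*2.466239 + (1-p)*0.000000] = 1.228473; exercise = 0.000000; V(1,0) = max -> 1.228473
  V(1,1) = exp(-r*dt) * [p*0.000000 + (1-p)*0.000000] = 0.000000; exercise = 0.000000; V(1,1) = max -> 0.000000
  V(0,0) = exp(-r*dt) * [p*1.228473 + (1-p)*0.000000] = 0.611922; exercise = 0.000000; V(0,0) = max -> 0.611922


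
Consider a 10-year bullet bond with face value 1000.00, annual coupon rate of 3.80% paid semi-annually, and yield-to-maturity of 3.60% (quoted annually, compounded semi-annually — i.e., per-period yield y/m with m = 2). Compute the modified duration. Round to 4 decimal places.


Coupon per period c = face * coupon_rate / m = 19.000000
Periods per year m = 2; per-period yield y/m = 0.018000
Number of cashflows N = 20
Cashflows (t years, CF_t, discount factor 1/(1+y/m)^(m*t), PV):
  t = 0.5000: CF_t = 19.000000, DF = 0.982318, PV = 18.664047
  t = 1.0000: CF_t = 19.000000, DF = 0.964949, PV = 18.334035
  t = 1.5000: CF_t = 19.000000, DF = 0.947887, PV = 18.009857
  t = 2.0000: CF_t = 19.000000, DF = 0.931127, PV = 17.691412
  t = 2.5000: CF_t = 19.000000, DF = 0.914663, PV = 17.378597
  t = 3.0000: CF_t = 19.000000, DF = 0.898490, PV = 17.071313
  t = 3.5000: CF_t = 19.000000, DF = 0.882603, PV = 16.769463
  t = 4.0000: CF_t = 19.000000, DF = 0.866997, PV = 16.472950
  t = 4.5000: CF_t = 19.000000, DF = 0.851667, PV = 16.181680
  t = 5.0000: CF_t = 19.000000, DF = 0.836608, PV = 15.895560
  t = 5.5000: CF_t = 19.000000, DF = 0.821816, PV = 15.614499
  t = 6.0000: CF_t = 19.000000, DF = 0.807285, PV = 15.338407
  t = 6.5000: CF_t = 19.000000, DF = 0.793010, PV = 15.067198
  t = 7.0000: CF_t = 19.000000, DF = 0.778989, PV = 14.800784
  t = 7.5000: CF_t = 19.000000, DF = 0.765215, PV = 14.539080
  t = 8.0000: CF_t = 19.000000, DF = 0.751684, PV = 14.282004
  t = 8.5000: CF_t = 19.000000, DF = 0.738393, PV = 14.029474
  t = 9.0000: CF_t = 19.000000, DF = 0.725337, PV = 13.781408
  t = 9.5000: CF_t = 19.000000, DF = 0.712512, PV = 13.537729
  t = 10.0000: CF_t = 1019.000000, DF = 0.699914, PV = 713.211971
Price P = sum_t PV_t = 1016.671466
First compute Macaulay numerator sum_t t * PV_t:
  t * PV_t at t = 0.5000: 9.332024
  t * PV_t at t = 1.0000: 18.334035
  t * PV_t at t = 1.5000: 27.014786
  t * PV_t at t = 2.0000: 35.382823
  t * PV_t at t = 2.5000: 43.446492
  t * PV_t at t = 3.0000: 51.213940
  t * PV_t at t = 3.5000: 58.693120
  t * PV_t at t = 4.0000: 65.891800
  t * PV_t at t = 4.5000: 72.817558
  t * PV_t at t = 5.0000: 79.477798
  t * PV_t at t = 5.5000: 85.879742
  t * PV_t at t = 6.0000: 92.030444
  t * PV_t at t = 6.5000: 97.936785
  t * PV_t at t = 7.0000: 103.605485
  t * PV_t at t = 7.5000: 109.043101
  t * PV_t at t = 8.0000: 114.256033
  t * PV_t at t = 8.5000: 119.250525
  t * PV_t at t = 9.0000: 124.032674
  t * PV_t at t = 9.5000: 128.608426
  t * PV_t at t = 10.0000: 7132.119709
Macaulay duration D = 8568.367300 / 1016.671466 = 8.427862
Modified duration = D / (1 + y/m) = 8.427862 / (1 + 0.018000) = 8.278843

Answer: Modified duration = 8.2788


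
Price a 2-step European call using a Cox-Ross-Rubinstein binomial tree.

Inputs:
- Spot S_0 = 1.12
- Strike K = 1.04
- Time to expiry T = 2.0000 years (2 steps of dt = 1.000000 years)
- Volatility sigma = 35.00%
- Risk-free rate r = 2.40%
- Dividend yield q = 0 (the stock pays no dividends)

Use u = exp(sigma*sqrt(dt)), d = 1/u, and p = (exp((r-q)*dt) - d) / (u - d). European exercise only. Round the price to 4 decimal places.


dt = T/N = 1.000000
u = exp(sigma*sqrt(dt)) = 1.419068; d = 1/u = 0.704688
p = (exp((r-q)*dt) - d) / (u - d) = 0.447384
Discount per step: exp(-r*dt) = 0.976286
Stock lattice S(k, i) with i counting down-moves:
  k=0: S(0,0) = 1.1200
  k=1: S(1,0) = 1.5894; S(1,1) = 0.7893
  k=2: S(2,0) = 2.2554; S(2,1) = 1.1200; S(2,2) = 0.5562
Terminal payoffs V(N, i) = max(S_T - K, 0):
  V(2,0) = 1.215403; V(2,1) = 0.080000; V(2,2) = 0.000000
Backward induction: V(k, i) = exp(-r*dt) * [p * V(k+1, i) + (1-p) * V(k+1, i+1)].
  V(1,0) = exp(-r*dt) * [p*1.215403 + (1-p)*0.080000] = 0.574019
  V(1,1) = exp(-r*dt) * [p*0.080000 + (1-p)*0.000000] = 0.034942
  V(0,0) = exp(-r*dt) * [p*0.574019 + (1-p)*0.034942] = 0.269569

Answer: Price = V(0,0) = 0.2696


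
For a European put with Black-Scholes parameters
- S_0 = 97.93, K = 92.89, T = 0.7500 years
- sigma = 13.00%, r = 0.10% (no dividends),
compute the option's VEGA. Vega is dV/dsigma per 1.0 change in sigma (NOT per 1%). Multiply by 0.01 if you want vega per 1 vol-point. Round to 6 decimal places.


d1 = 0.5322675655; d2 = 0.4196842630
phi(d1) = 0.3462504528; exp(-qT) = 1.0000000000; exp(-rT) = 0.9992502812
Vega = S * exp(-qT) * phi(d1) * sqrt(T) = 97.9300 * 1.0000000000 * 0.3462504528 * 0.8660254038 = 29.365455

Answer: Vega = 29.365455


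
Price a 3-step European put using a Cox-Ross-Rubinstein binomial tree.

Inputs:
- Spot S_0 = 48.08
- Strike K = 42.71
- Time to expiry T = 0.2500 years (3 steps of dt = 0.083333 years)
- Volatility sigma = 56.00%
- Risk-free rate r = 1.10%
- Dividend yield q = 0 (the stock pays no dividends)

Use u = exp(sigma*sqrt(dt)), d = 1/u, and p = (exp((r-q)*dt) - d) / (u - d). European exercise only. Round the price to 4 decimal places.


Answer: Price = V(0,0) = 2.7520

Derivation:
dt = T/N = 0.083333
u = exp(sigma*sqrt(dt)) = 1.175458; d = 1/u = 0.850732
p = (exp((r-q)*dt) - d) / (u - d) = 0.462497
Discount per step: exp(-r*dt) = 0.999084
Stock lattice S(k, i) with i counting down-moves:
  k=0: S(0,0) = 48.0800
  k=1: S(1,0) = 56.5160; S(1,1) = 40.9032
  k=2: S(2,0) = 66.4322; S(2,1) = 48.0800; S(2,2) = 34.7977
  k=3: S(3,0) = 78.0883; S(3,1) = 56.5160; S(3,2) = 40.9032; S(3,3) = 29.6035
Terminal payoffs V(N, i) = max(K - S_T, 0):
  V(3,0) = 0.000000; V(3,1) = 0.000000; V(3,2) = 1.806803; V(3,3) = 13.106516
Backward induction: V(k, i) = exp(-r*dt) * [p * V(k+1, i) + (1-p) * V(k+1, i+1)].
  V(2,0) = exp(-r*dt) * [p*0.000000 + (1-p)*0.000000] = 0.000000
  V(2,1) = exp(-r*dt) * [p*0.000000 + (1-p)*1.806803] = 0.970272
  V(2,2) = exp(-r*dt) * [p*1.806803 + (1-p)*13.106516] = 7.873207
  V(1,0) = exp(-r*dt) * [p*0.000000 + (1-p)*0.970272] = 0.521046
  V(1,1) = exp(-r*dt) * [p*0.970272 + (1-p)*7.873207] = 4.676329
  V(0,0) = exp(-r*dt) * [p*0.521046 + (1-p)*4.676329] = 2.751997
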